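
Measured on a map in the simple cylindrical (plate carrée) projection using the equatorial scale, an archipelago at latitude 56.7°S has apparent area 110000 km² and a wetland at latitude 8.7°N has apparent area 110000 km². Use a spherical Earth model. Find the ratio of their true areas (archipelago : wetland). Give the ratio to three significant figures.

0.555

Plate carrée has h = 1 and k = sec φ, giving areal scale sec φ; true area = (apparent area) · cos φ.
True area of archipelago: 110000 × cos(56.7°) = 110000 × 0.5490 = 60390 km².
True area of wetland: 110000 × cos(8.7°) = 110000 × 0.9885 = 108700 km².
Ratio = 60390 / 108700 ≈ 0.555.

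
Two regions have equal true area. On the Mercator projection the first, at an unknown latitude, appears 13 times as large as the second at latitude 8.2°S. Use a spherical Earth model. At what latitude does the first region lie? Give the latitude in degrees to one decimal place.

On Mercator, (apparent₁)/(apparent₂) = sec²φ₁ / sec²φ₂ when true areas are equal.
cos²φ₂ / cos²φ₁ = 13  ⇒  cos φ₁ = cos 8.2° / √13 = 0.9898/3.606 = 0.2745.
φ₁ = arccos(0.2745) ≈ 74.1°.

74.1°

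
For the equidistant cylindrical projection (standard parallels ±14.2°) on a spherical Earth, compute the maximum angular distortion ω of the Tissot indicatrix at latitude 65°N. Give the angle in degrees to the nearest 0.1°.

46.3°

In the equirectangular projection with standard parallel φ₀ = 14.2° (x = Rλ cos φ₀, y = Rφ), meridians are true-scale (h = 1) and the parallel scale is k = cos φ₀ / cos φ.
At 65°: h = 1.000, k = 2.294; principal scales a = 2.294, b = 1.000.
sin(ω/2) = (a − b)/(a + b) = 1.294/3.294 = 0.3928, so ω = 2 arcsin(0.3928) ≈ 46.3°.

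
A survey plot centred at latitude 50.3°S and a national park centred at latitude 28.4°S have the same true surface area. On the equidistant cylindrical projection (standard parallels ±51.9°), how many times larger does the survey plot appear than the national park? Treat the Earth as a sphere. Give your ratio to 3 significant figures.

The equidistant cylindrical projection with φ₀ = 51.9° has h = 1 (meridians true) and k = cos φ₀ / cos φ along parallels.
Areal scale at 50.3°: h·k = 1.000 × 0.9660 = 0.9660.
Areal scale at 28.4°: h·k = 1.000 × 0.7015 = 0.7015.
Ratio = 0.9660/0.7015 ≈ 1.38.

1.38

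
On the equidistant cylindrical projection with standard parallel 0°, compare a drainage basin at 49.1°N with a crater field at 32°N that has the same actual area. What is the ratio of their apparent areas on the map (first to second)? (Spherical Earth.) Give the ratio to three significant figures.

1.30

Plate carrée maps x = Rλ, y = Rφ. The meridian scale is h = 1 and the parallel scale is k = 1/cos φ = sec φ.
Areal scale at 49.1°: h·k = 1.000 × 1.527 = 1.527.
Areal scale at 32°: h·k = 1.000 × 1.179 = 1.179.
Ratio = 1.527/1.179 ≈ 1.30.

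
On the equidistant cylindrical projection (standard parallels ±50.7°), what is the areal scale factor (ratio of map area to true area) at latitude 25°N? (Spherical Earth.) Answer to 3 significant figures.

0.699

With standard parallel φ₀ = 50.7°, the equirectangular projection gives x = Rλ cos φ₀, y = Rφ, so h = 1 and k = cos 50.7° / cos φ.
Areal scale = h·k = 1 × cos φ₀ / cos φ; at 25°, h = 1.000, k = 0.6989, so h·k = 0.6989.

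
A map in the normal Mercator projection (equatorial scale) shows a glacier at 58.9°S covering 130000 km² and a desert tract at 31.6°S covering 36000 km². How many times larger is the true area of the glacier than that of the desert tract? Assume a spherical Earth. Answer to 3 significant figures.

1.33

Since Mercator area scale is 1/cos²φ, the true area equals the apparent area multiplied by cos²φ.
True area of glacier: 130000 × cos²(58.9°) = 130000 × 0.2668 = 34680 km².
True area of desert tract: 36000 × cos²(31.6°) = 36000 × 0.7254 = 26120 km².
Ratio = 34680 / 26120 ≈ 1.33.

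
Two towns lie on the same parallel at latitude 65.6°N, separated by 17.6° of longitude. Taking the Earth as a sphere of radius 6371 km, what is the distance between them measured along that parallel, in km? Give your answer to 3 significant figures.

808 km

Arc length along a parallel = R cos φ · Δλ (with Δλ in radians).
= 6371 × cos 65.6° × (17.6° × π/180) = 6371 × 0.4131 × 0.3072 ≈ 808 km.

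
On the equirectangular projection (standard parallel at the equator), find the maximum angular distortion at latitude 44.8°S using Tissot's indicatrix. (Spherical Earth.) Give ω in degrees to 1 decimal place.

19.6°

In the plate carrée (x = Rλ, y = Rφ), meridians are true-scale (h = 1) and parallels are stretched by k = sec φ.
At 44.8°: h = 1.000, k = 1.409; principal scales a = 1.409, b = 1.000.
sin(ω/2) = (a − b)/(a + b) = 0.4093/2.409 = 0.1699, so ω = 2 arcsin(0.1699) ≈ 19.6°.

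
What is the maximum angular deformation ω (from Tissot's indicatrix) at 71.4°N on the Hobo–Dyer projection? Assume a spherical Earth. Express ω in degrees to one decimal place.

92.4°

Hobo–Dyer is a cylindrical equal-area projection with standard parallels at ±37.5°. Cylindrical equal-area (φ₀ = 37.5°): h = cos φ / cos 37.5° along meridians, k = cos 37.5° / cos φ along parallels; h·k = 1.
At 71.4°: h = 0.4020, k = 2.487; principal scales a = 2.487, b = 0.4020.
sin(ω/2) = (a − b)/(a + b) = 2.085/2.889 = 0.7217, so ω = 2 arcsin(0.7217) ≈ 92.4°.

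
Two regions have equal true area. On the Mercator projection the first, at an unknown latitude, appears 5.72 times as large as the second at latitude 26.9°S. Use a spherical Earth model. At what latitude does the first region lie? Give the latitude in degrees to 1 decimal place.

68.1°

On Mercator, (apparent₁)/(apparent₂) = sec²φ₁ / sec²φ₂ when true areas are equal.
cos²φ₂ / cos²φ₁ = 5.72  ⇒  cos φ₁ = cos 26.9° / √5.72 = 0.8918/2.392 = 0.3729.
φ₁ = arccos(0.3729) ≈ 68.1°.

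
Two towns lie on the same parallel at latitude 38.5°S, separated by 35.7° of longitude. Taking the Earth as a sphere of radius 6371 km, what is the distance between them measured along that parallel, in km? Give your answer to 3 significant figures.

3110 km

Arc length along a parallel = R cos φ · Δλ (with Δλ in radians).
= 6371 × cos 38.5° × (35.7° × π/180) = 6371 × 0.7826 × 0.6231 ≈ 3110 km.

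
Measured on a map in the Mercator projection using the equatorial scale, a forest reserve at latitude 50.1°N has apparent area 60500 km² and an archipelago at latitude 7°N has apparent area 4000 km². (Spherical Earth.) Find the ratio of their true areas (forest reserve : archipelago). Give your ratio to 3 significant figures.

Since Mercator area scale is 1/cos²φ, the true area equals the apparent area multiplied by cos²φ.
True area of forest reserve: 60500 × cos²(50.1°) = 60500 × 0.4115 = 24890 km².
True area of archipelago: 4000 × cos²(7°) = 4000 × 0.9851 = 3941 km².
Ratio = 24890 / 3941 ≈ 6.32.

6.32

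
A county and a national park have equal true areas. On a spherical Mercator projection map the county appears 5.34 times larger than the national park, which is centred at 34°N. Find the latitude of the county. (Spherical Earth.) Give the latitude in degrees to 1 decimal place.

69.0°

Mercator areal scale is sec²φ, so apparent-area ratio = sec²φ₁ / sec²φ₂ = cos²φ₂ / cos²φ₁.
cos²φ₂ / cos²φ₁ = 5.34  ⇒  cos φ₁ = cos 34° / √5.34 = 0.8290/2.311 = 0.3588.
φ₁ = arccos(0.3588) ≈ 69.0°.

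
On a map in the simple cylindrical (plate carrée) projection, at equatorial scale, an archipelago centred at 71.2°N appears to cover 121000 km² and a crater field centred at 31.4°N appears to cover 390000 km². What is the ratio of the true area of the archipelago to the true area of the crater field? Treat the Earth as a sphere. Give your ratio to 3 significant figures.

On the plate carrée, areal scale = h·k = 1 × sec φ, so true area = apparent × cos φ.
True area of archipelago: 121000 × cos(71.2°) = 121000 × 0.3223 = 38990 km².
True area of crater field: 390000 × cos(31.4°) = 390000 × 0.8536 = 332900 km².
Ratio = 38990 / 332900 ≈ 0.117.

0.117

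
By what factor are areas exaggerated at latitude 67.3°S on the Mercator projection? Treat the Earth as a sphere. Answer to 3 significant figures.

Mercator is conformal, so the point scale is isotropic: h = k = sec φ = 1/cos φ.
Areal scale = k² = sec²φ = 1/cos²(67.3°) = 1/0.3859² = 6.715.

6.71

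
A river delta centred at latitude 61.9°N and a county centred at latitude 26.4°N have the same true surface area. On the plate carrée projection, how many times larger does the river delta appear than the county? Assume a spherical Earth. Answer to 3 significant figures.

1.90

In the plate carrée (x = Rλ, y = Rφ), meridians are true-scale (h = 1) and parallels are stretched by k = sec φ.
Areal scale at 61.9°: h·k = 1.000 × 2.123 = 2.123.
Areal scale at 26.4°: h·k = 1.000 × 1.116 = 1.116.
Ratio = 2.123/1.116 ≈ 1.90.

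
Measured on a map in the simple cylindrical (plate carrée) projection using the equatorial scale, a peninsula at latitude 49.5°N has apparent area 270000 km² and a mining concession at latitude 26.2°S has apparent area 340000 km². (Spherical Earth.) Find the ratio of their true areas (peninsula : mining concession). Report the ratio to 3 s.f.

Plate carrée has h = 1 and k = sec φ, giving areal scale sec φ; true area = (apparent area) · cos φ.
True area of peninsula: 270000 × cos(49.5°) = 270000 × 0.6494 = 175400 km².
True area of mining concession: 340000 × cos(26.2°) = 340000 × 0.8973 = 305100 km².
Ratio = 175400 / 305100 ≈ 0.575.

0.575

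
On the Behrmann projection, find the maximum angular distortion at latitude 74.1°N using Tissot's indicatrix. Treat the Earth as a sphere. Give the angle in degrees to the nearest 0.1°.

Behrmann is a cylindrical equal-area projection with standard parallels at ±30°. For cylindrical equal-area with standard parallel φ₀, h = cos φ / cos φ₀ and k = cos φ₀ / cos φ, so h·k = 1.
At 74.1°: h = 0.3163, k = 3.161; principal scales a = 3.161, b = 0.3163.
sin(ω/2) = (a − b)/(a + b) = 2.845/3.477 = 0.8181, so ω = 2 arcsin(0.8181) ≈ 109.8°.

109.8°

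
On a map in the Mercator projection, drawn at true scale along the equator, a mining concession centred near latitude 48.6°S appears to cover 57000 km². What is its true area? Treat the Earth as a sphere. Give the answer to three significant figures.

For Mercator, h = k = sec φ (a conformal cylindrical projection has a single point scale, 1/cos φ).
Areal scale = k² = sec²φ = 1/cos²(48.6°) = 1/0.6613² = 2.287.
True area = apparent / (areal scale) = 57000 / 2.287 ≈ 24900 km².

24900 km²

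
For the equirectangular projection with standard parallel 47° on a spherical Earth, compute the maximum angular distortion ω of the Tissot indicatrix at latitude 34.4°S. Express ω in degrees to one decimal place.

10.9°

With standard parallel φ₀ = 47°, the equirectangular projection gives x = Rλ cos φ₀, y = Rφ, so h = 1 and k = cos 47° / cos φ.
At 34.4°: h = 1.000, k = 0.8266; principal scales a = 1.000, b = 0.8266.
sin(ω/2) = (a − b)/(a + b) = 0.1734/1.827 = 0.09496, so ω = 2 arcsin(0.09496) ≈ 10.9°.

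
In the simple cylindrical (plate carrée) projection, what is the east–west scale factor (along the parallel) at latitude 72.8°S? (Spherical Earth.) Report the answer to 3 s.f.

In the plate carrée (x = Rλ, y = Rφ), meridians are true-scale (h = 1) and parallels are stretched by k = sec φ.
k = 1/cos 72.8° = 1/0.2957 = 3.382.

3.38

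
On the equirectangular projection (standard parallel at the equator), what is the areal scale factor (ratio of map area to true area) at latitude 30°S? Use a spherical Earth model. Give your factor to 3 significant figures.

1.15

In the plate carrée (x = Rλ, y = Rφ), meridians are true-scale (h = 1) and parallels are stretched by k = sec φ.
Areal scale = h·k = 1 × sec φ; at 30°, h = 1.000, k = 1.155, so h·k = 1.155.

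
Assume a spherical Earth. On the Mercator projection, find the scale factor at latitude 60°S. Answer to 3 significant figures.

For Mercator, h = k = sec φ (a conformal cylindrical projection has a single point scale, 1/cos φ).
k = 1/cos 60° = 1/0.5000 = 2.000.

2.00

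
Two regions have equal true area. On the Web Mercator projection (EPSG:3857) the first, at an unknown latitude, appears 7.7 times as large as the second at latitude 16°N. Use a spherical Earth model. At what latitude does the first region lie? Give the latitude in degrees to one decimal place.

69.7°

On Mercator, (apparent₁)/(apparent₂) = sec²φ₁ / sec²φ₂ when true areas are equal.
cos²φ₂ / cos²φ₁ = 7.7  ⇒  cos φ₁ = cos 16° / √7.7 = 0.9613/2.775 = 0.3464.
φ₁ = arccos(0.3464) ≈ 69.7°.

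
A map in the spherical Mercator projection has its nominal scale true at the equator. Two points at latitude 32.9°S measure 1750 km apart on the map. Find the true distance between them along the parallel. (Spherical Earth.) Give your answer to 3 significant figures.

1470 km

The Mercator projection is conformal; its linear scale factor is the same in every direction and equals sec φ = 1/cos φ.
Along the parallel at 32.9°, map distances are exaggerated by k = sec 32.9° = 1.191.
True distance = 1750 / 1.191 = 1750 × cos 32.9° ≈ 1470 km.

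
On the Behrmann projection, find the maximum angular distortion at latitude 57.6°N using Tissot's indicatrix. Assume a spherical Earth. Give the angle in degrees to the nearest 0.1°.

Behrmann is a cylindrical equal-area projection with standard parallels at ±30°. A cylindrical equal-area projection with standard parallel φ₀ has meridian scale h = cos φ / cos φ₀ and parallel scale k = cos φ₀ / cos φ (so areas are preserved, h·k = 1).
At 57.6°: h = 0.6187, k = 1.616; principal scales a = 1.616, b = 0.6187.
sin(ω/2) = (a − b)/(a + b) = 0.9975/2.235 = 0.4463, so ω = 2 arcsin(0.4463) ≈ 53.0°.

53.0°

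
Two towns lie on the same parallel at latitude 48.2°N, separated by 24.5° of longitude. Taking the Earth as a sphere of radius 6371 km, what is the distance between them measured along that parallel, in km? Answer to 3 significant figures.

Arc length along a parallel = R cos φ · Δλ (with Δλ in radians).
= 6371 × cos 48.2° × (24.5° × π/180) = 6371 × 0.6665 × 0.4276 ≈ 1820 km.

1820 km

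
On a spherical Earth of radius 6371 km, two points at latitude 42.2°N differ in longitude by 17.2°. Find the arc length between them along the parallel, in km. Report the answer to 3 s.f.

1420 km

Arc length along a parallel = R cos φ · Δλ (with Δλ in radians).
= 6371 × cos 42.2° × (17.2° × π/180) = 6371 × 0.7408 × 0.3002 ≈ 1420 km.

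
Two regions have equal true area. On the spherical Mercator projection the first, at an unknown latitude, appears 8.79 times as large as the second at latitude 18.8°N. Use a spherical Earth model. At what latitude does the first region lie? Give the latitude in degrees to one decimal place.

Mercator areal scale is sec²φ, so apparent-area ratio = sec²φ₁ / sec²φ₂ = cos²φ₂ / cos²φ₁.
cos²φ₂ / cos²φ₁ = 8.79  ⇒  cos φ₁ = cos 18.8° / √8.79 = 0.9466/2.965 = 0.3193.
φ₁ = arccos(0.3193) ≈ 71.4°.

71.4°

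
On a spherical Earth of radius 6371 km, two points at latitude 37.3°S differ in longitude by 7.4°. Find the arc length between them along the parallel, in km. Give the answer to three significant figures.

Arc length along a parallel = R cos φ · Δλ (with Δλ in radians).
= 6371 × cos 37.3° × (7.4° × π/180) = 6371 × 0.7955 × 0.1292 ≈ 655 km.

655 km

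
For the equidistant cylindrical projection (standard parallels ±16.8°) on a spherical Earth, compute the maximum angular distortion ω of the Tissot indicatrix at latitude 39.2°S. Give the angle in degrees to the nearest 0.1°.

12.1°

In the equirectangular projection with standard parallel φ₀ = 16.8° (x = Rλ cos φ₀, y = Rφ), meridians are true-scale (h = 1) and the parallel scale is k = cos φ₀ / cos φ.
At 39.2°: h = 1.000, k = 1.235; principal scales a = 1.235, b = 1.000.
sin(ω/2) = (a − b)/(a + b) = 0.2353/2.235 = 0.1053, so ω = 2 arcsin(0.1053) ≈ 12.1°.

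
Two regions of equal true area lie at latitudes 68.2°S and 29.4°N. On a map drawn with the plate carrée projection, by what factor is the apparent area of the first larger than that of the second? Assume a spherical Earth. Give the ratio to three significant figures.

For the equirectangular projection with φ₀ = 0 (plate carrée), h = 1 along meridians and k = sec φ along parallels.
Areal scale at 68.2°: h·k = 1.000 × 2.693 = 2.693.
Areal scale at 29.4°: h·k = 1.000 × 1.148 = 1.148.
Ratio = 2.693/1.148 ≈ 2.35.

2.35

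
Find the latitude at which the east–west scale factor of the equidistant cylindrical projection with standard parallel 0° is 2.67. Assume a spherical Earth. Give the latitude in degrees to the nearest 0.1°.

Plate carrée: h = 1, k = sec φ along parallels.
sec φ = 2.67  ⇒  cos φ = 0.3745  ⇒  φ ≈ 68.0°.

68.0°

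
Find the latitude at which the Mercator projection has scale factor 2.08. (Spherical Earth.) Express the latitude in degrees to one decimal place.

61.3°

Mercator scale is k = sec φ = 1/cos φ.
1/cos φ = 2.08  ⇒  cos φ = 0.4808  ⇒  φ = arccos(0.4808) ≈ 61.3°.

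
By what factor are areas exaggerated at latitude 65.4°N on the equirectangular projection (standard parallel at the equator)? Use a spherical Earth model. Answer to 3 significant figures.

2.40

In the plate carrée (x = Rλ, y = Rφ), meridians are true-scale (h = 1) and parallels are stretched by k = sec φ.
Areal scale = h·k = 1 × sec φ; at 65.4°, h = 1.000, k = 2.402, so h·k = 2.402.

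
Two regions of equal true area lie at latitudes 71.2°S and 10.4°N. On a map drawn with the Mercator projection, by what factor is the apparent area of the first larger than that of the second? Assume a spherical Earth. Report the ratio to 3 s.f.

9.32

On Mercator, area is exaggerated by sec²φ = 1/cos²φ.
At 71.2°: sec²(71.2°) = 1/0.3223² = 9.629.
At 10.4°: sec²(10.4°) = 1/0.9836² = 1.034.
Ratio = 9.629/1.034 = cos²(10.4°)/cos²(71.2°) ≈ 9.32.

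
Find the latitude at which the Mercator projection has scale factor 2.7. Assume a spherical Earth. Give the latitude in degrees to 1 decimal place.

Mercator scale is k = sec φ = 1/cos φ.
1/cos φ = 2.7  ⇒  cos φ = 0.3704  ⇒  φ = arccos(0.3704) ≈ 68.3°.

68.3°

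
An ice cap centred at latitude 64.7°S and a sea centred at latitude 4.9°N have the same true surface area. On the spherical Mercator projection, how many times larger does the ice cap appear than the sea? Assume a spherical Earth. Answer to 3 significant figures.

5.44

Mercator is conformal with k = sec φ, so areal scale = k² = sec²φ.
At 64.7°: sec²(64.7°) = 1/0.4274² = 5.475.
At 4.9°: sec²(4.9°) = 1/0.9963² = 1.007.
Ratio = 5.475/1.007 = cos²(4.9°)/cos²(64.7°) ≈ 5.44.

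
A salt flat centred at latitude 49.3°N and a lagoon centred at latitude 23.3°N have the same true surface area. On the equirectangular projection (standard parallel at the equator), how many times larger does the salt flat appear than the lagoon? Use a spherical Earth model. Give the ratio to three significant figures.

1.41

Plate carrée maps x = Rλ, y = Rφ. The meridian scale is h = 1 and the parallel scale is k = 1/cos φ = sec φ.
Areal scale at 49.3°: h·k = 1.000 × 1.534 = 1.534.
Areal scale at 23.3°: h·k = 1.000 × 1.089 = 1.089.
Ratio = 1.534/1.089 ≈ 1.41.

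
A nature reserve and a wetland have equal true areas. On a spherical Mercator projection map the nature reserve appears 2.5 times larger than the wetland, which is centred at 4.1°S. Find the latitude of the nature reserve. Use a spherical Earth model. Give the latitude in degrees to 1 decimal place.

On Mercator, (apparent₁)/(apparent₂) = sec²φ₁ / sec²φ₂ when true areas are equal.
cos²φ₂ / cos²φ₁ = 2.5  ⇒  cos φ₁ = cos 4.1° / √2.5 = 0.9974/1.581 = 0.6308.
φ₁ = arccos(0.6308) ≈ 50.9°.

50.9°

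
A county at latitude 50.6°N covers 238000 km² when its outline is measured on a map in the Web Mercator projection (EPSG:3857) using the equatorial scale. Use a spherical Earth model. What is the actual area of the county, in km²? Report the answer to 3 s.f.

95900 km²

For Mercator, h = k = sec φ (a conformal cylindrical projection has a single point scale, 1/cos φ).
Areal scale = k² = sec²φ = 1/cos²(50.6°) = 1/0.6347² = 2.482.
True area = apparent / (areal scale) = 238000 / 2.482 ≈ 95900 km².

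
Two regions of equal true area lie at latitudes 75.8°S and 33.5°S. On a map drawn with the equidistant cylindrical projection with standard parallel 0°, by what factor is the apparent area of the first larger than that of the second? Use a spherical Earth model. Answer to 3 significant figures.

3.40

For the equirectangular projection with φ₀ = 0 (plate carrée), h = 1 along meridians and k = sec φ along parallels.
Areal scale at 75.8°: h·k = 1.000 × 4.077 = 4.077.
Areal scale at 33.5°: h·k = 1.000 × 1.199 = 1.199.
Ratio = 4.077/1.199 ≈ 3.40.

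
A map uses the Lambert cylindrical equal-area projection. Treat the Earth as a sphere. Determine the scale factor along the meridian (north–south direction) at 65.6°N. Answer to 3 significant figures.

0.413

The Lambert cylindrical equal-area projection is the cylindrical equal-area projection with its standard parallel at the equator (φ₀ = 0). A cylindrical equal-area projection with standard parallel φ₀ has meridian scale h = cos φ / cos φ₀ and parallel scale k = cos φ₀ / cos φ (so areas are preserved, h·k = 1).
h = cos 65.6° / cos 0° = 0.4131/1.000 = 0.4131.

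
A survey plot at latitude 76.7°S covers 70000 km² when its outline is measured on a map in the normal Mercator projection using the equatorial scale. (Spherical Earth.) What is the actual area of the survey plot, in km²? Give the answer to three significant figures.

3700 km²

For Mercator, h = k = sec φ (a conformal cylindrical projection has a single point scale, 1/cos φ).
Areal scale = k² = sec²φ = 1/cos²(76.7°) = 1/0.2300² = 18.90.
True area = apparent / (areal scale) = 70000 / 18.90 ≈ 3700 km².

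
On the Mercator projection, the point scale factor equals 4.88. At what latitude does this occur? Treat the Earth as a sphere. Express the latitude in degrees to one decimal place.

Mercator scale is k = sec φ = 1/cos φ.
1/cos φ = 4.88  ⇒  cos φ = 0.2049  ⇒  φ = arccos(0.2049) ≈ 78.2°.

78.2°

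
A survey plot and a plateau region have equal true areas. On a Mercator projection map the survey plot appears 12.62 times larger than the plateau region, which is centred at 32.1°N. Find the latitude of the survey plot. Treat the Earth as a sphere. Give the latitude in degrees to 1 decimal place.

For equal true areas on Mercator, apparent areas scale as sec²φ, so the ratio is cos²φ₂ / cos²φ₁.
cos²φ₂ / cos²φ₁ = 12.62  ⇒  cos φ₁ = cos 32.1° / √12.62 = 0.8471/3.552 = 0.2385.
φ₁ = arccos(0.2385) ≈ 76.2°.

76.2°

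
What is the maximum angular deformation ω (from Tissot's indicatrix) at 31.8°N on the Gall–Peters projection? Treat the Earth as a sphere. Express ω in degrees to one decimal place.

21.0°

Gall–Peters is a cylindrical equal-area projection with standard parallels at ±45°. For cylindrical equal-area with standard parallel φ₀, h = cos φ / cos φ₀ and k = cos φ₀ / cos φ, so h·k = 1.
At 31.8°: h = 1.202, k = 0.8320; principal scales a = 1.202, b = 0.8320.
sin(ω/2) = (a − b)/(a + b) = 0.3699/2.034 = 0.1819, so ω = 2 arcsin(0.1819) ≈ 21.0°.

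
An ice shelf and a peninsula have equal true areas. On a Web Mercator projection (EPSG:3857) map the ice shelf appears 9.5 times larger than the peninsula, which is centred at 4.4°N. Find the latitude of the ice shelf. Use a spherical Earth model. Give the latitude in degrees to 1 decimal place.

On Mercator, (apparent₁)/(apparent₂) = sec²φ₁ / sec²φ₂ when true areas are equal.
cos²φ₂ / cos²φ₁ = 9.5  ⇒  cos φ₁ = cos 4.4° / √9.5 = 0.9971/3.082 = 0.3235.
φ₁ = arccos(0.3235) ≈ 71.1°.

71.1°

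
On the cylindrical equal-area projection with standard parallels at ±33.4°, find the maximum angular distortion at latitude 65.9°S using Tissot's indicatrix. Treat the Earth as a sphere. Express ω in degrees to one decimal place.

75.7°

For cylindrical equal-area with standard parallel φ₀, h = cos φ / cos φ₀ and k = cos φ₀ / cos φ, so h·k = 1.
At 65.9°: h = 0.4891, k = 2.045; principal scales a = 2.045, b = 0.4891.
sin(ω/2) = (a − b)/(a + b) = 1.555/2.534 = 0.6139, so ω = 2 arcsin(0.6139) ≈ 75.7°.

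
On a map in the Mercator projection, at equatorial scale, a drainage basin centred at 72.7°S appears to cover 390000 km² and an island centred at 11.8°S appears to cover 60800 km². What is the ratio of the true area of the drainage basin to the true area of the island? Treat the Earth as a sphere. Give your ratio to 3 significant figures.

0.592

Mercator's areal exaggeration is sec²φ; hence true area = (apparent area) · cos²φ.
True area of drainage basin: 390000 × cos²(72.7°) = 390000 × 0.08843 = 34490 km².
True area of island: 60800 × cos²(11.8°) = 60800 × 0.9582 = 58260 km².
Ratio = 34490 / 58260 ≈ 0.592.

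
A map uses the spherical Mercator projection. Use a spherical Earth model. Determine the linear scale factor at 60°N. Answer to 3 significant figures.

2.00

Mercator is conformal, so the point scale is isotropic: h = k = sec φ = 1/cos φ.
k = 1/cos 60° = 1/0.5000 = 2.000.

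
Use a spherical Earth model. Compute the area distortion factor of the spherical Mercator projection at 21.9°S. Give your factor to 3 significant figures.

1.16

The Mercator projection is conformal; its linear scale factor is the same in every direction and equals sec φ = 1/cos φ.
Areal scale = k² = sec²φ = 1/cos²(21.9°) = 1/0.9278² = 1.162.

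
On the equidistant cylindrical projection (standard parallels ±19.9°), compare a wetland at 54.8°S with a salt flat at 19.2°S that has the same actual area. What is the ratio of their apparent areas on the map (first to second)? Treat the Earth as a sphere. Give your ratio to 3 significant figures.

With standard parallel φ₀ = 19.9°, the equirectangular projection gives x = Rλ cos φ₀, y = Rφ, so h = 1 and k = cos 19.9° / cos φ.
Areal scale at 54.8°: h·k = 1.000 × 1.631 = 1.631.
Areal scale at 19.2°: h·k = 1.000 × 0.9957 = 0.9957.
Ratio = 1.631/0.9957 ≈ 1.64.

1.64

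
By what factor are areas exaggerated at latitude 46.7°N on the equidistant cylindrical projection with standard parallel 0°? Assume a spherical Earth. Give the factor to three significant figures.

1.46

Plate carrée maps x = Rλ, y = Rφ. The meridian scale is h = 1 and the parallel scale is k = 1/cos φ = sec φ.
Areal scale = h·k = 1 × sec φ; at 46.7°, h = 1.000, k = 1.458, so h·k = 1.458.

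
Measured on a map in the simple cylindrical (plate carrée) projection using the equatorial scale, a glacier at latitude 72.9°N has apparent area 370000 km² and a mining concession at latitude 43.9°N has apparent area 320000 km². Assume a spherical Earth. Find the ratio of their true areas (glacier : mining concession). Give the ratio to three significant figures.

On the plate carrée, areal scale = h·k = 1 × sec φ, so true area = apparent × cos φ.
True area of glacier: 370000 × cos(72.9°) = 370000 × 0.2940 = 108800 km².
True area of mining concession: 320000 × cos(43.9°) = 320000 × 0.7206 = 230600 km².
Ratio = 108800 / 230600 ≈ 0.472.

0.472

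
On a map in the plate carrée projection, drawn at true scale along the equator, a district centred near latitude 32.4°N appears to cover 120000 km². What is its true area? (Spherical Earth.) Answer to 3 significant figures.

Plate carrée maps x = Rλ, y = Rφ. The meridian scale is h = 1 and the parallel scale is k = 1/cos φ = sec φ.
Areal scale = h·k = 1 × sec φ; at 32.4°, h = 1.000, k = 1.184, so h·k = 1.184.
True area = apparent / (areal scale) = 120000 / 1.184 ≈ 101000 km².

101000 km²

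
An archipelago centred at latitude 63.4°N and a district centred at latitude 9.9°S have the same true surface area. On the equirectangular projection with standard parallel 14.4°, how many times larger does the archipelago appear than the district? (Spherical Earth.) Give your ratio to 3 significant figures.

In the equirectangular projection with standard parallel φ₀ = 14.4° (x = Rλ cos φ₀, y = Rφ), meridians are true-scale (h = 1) and the parallel scale is k = cos φ₀ / cos φ.
Areal scale at 63.4°: h·k = 1.000 × 2.163 = 2.163.
Areal scale at 9.9°: h·k = 1.000 × 0.9832 = 0.9832.
Ratio = 2.163/0.9832 ≈ 2.20.

2.20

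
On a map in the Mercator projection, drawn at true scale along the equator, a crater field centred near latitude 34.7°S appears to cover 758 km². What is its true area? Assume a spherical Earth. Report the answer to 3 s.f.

512 km²

The Mercator projection is conformal; its linear scale factor is the same in every direction and equals sec φ = 1/cos φ.
Areal scale = k² = sec²φ = 1/cos²(34.7°) = 1/0.8221² = 1.479.
True area = apparent / (areal scale) = 758 / 1.479 ≈ 512 km².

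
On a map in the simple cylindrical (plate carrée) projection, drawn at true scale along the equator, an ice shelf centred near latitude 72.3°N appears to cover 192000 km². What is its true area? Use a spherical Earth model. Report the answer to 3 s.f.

58400 km²

In the plate carrée (x = Rλ, y = Rφ), meridians are true-scale (h = 1) and parallels are stretched by k = sec φ.
Areal scale = h·k = 1 × sec φ; at 72.3°, h = 1.000, k = 3.289, so h·k = 3.289.
True area = apparent / (areal scale) = 192000 / 3.289 ≈ 58400 km².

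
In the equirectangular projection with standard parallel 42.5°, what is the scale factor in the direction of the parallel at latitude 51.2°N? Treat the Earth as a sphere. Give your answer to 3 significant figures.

With standard parallel φ₀ = 42.5°, the equirectangular projection gives x = Rλ cos φ₀, y = Rφ, so h = 1 and k = cos 42.5° / cos φ.
k = cos 42.5° / cos 51.2° = 0.7373/0.6266 = 1.177.

1.18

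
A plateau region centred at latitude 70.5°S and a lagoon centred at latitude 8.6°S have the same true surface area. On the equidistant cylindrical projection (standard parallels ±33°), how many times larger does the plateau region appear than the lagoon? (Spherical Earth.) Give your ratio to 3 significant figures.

2.96

With standard parallel φ₀ = 33°, the equirectangular projection gives x = Rλ cos φ₀, y = Rφ, so h = 1 and k = cos 33° / cos φ.
Areal scale at 70.5°: h·k = 1.000 × 2.512 = 2.512.
Areal scale at 8.6°: h·k = 1.000 × 0.8482 = 0.8482.
Ratio = 2.512/0.8482 ≈ 2.96.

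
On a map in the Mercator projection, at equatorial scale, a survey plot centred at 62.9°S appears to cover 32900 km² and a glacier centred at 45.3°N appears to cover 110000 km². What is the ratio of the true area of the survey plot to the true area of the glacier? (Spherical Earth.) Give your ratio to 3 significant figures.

On Mercator the areal scale is sec²φ, so true area = apparent × cos²φ.
True area of survey plot: 32900 × cos²(62.9°) = 32900 × 0.2075 = 6827 km².
True area of glacier: 110000 × cos²(45.3°) = 110000 × 0.4948 = 54420 km².
Ratio = 6827 / 54420 ≈ 0.125.

0.125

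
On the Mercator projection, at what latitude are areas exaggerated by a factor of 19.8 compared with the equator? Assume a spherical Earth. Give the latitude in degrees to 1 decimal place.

77.0°

Mercator areal scale is sec²φ.
sec²φ = 19.8  ⇒  cos²φ = 0.05051  ⇒  cos φ = 0.2247.
φ = arccos(0.2247) ≈ 77.0°.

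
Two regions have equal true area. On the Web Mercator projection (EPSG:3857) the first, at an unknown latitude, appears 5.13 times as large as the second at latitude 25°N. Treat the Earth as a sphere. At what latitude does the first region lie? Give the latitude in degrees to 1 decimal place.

66.4°

For equal true areas on Mercator, apparent areas scale as sec²φ, so the ratio is cos²φ₂ / cos²φ₁.
cos²φ₂ / cos²φ₁ = 5.13  ⇒  cos φ₁ = cos 25° / √5.13 = 0.9063/2.265 = 0.4001.
φ₁ = arccos(0.4001) ≈ 66.4°.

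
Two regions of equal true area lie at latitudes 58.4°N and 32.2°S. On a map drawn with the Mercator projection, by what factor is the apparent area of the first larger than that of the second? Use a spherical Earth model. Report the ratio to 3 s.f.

Mercator is conformal with k = sec φ, so areal scale = k² = sec²φ.
At 58.4°: sec²(58.4°) = 1/0.5240² = 3.642.
At 32.2°: sec²(32.2°) = 1/0.8462² = 1.397.
Ratio = 3.642/1.397 = cos²(32.2°)/cos²(58.4°) ≈ 2.61.

2.61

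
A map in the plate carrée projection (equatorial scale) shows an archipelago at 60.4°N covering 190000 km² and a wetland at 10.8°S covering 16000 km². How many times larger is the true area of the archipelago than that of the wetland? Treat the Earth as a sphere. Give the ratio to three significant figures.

5.97

Plate carrée has h = 1 and k = sec φ, giving areal scale sec φ; true area = (apparent area) · cos φ.
True area of archipelago: 190000 × cos(60.4°) = 190000 × 0.4939 = 93850 km².
True area of wetland: 16000 × cos(10.8°) = 16000 × 0.9823 = 15720 km².
Ratio = 93850 / 15720 ≈ 5.97.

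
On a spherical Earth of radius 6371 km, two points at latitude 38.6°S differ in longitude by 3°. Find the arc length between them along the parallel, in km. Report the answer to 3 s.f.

Arc length along a parallel = R cos φ · Δλ (with Δλ in radians).
= 6371 × cos 38.6° × (3° × π/180) = 6371 × 0.7815 × 0.05236 ≈ 261 km.

261 km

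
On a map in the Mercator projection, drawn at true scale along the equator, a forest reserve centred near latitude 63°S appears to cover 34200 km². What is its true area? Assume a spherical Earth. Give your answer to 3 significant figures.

7050 km²

The Mercator projection is conformal; its linear scale factor is the same in every direction and equals sec φ = 1/cos φ.
Areal scale = k² = sec²φ = 1/cos²(63°) = 1/0.4540² = 4.852.
True area = apparent / (areal scale) = 34200 / 4.852 ≈ 7050 km².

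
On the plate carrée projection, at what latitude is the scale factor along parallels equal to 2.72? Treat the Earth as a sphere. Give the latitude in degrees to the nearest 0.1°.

Plate carrée: h = 1, k = sec φ along parallels.
sec φ = 2.72  ⇒  cos φ = 0.3676  ⇒  φ ≈ 68.4°.

68.4°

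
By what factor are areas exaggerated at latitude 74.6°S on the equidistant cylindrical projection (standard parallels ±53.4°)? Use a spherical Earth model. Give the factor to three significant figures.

2.25

With standard parallel φ₀ = 53.4°, the equirectangular projection gives x = Rλ cos φ₀, y = Rφ, so h = 1 and k = cos 53.4° / cos φ.
Areal scale = h·k = 1 × cos φ₀ / cos φ; at 74.6°, h = 1.000, k = 2.245, so h·k = 2.245.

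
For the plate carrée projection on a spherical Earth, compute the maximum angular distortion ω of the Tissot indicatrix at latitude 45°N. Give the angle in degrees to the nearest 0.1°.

In the plate carrée (x = Rλ, y = Rφ), meridians are true-scale (h = 1) and parallels are stretched by k = sec φ.
At 45°: h = 1.000, k = 1.414; principal scales a = 1.414, b = 1.000.
sin(ω/2) = (a − b)/(a + b) = 0.4142/2.414 = 0.1716, so ω = 2 arcsin(0.1716) ≈ 19.8°.

19.8°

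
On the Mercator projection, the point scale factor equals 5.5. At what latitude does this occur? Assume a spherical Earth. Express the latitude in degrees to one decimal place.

Mercator scale is k = sec φ = 1/cos φ.
1/cos φ = 5.5  ⇒  cos φ = 0.1818  ⇒  φ = arccos(0.1818) ≈ 79.5°.

79.5°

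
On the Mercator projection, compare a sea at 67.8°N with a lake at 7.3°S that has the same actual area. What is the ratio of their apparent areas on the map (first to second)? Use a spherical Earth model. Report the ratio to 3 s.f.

On Mercator, area is exaggerated by sec²φ = 1/cos²φ.
At 67.8°: sec²(67.8°) = 1/0.3778² = 7.005.
At 7.3°: sec²(7.3°) = 1/0.9919² = 1.016.
Ratio = 7.005/1.016 = cos²(7.3°)/cos²(67.8°) ≈ 6.89.

6.89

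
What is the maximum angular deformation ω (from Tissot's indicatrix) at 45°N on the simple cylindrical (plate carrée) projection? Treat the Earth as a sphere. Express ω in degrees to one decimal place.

19.8°

In the plate carrée (x = Rλ, y = Rφ), meridians are true-scale (h = 1) and parallels are stretched by k = sec φ.
At 45°: h = 1.000, k = 1.414; principal scales a = 1.414, b = 1.000.
sin(ω/2) = (a − b)/(a + b) = 0.4142/2.414 = 0.1716, so ω = 2 arcsin(0.1716) ≈ 19.8°.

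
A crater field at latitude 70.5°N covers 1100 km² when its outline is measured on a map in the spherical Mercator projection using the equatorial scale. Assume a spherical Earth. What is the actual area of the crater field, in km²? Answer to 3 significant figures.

For Mercator, h = k = sec φ (a conformal cylindrical projection has a single point scale, 1/cos φ).
Areal scale = k² = sec²φ = 1/cos²(70.5°) = 1/0.3338² = 8.974.
True area = apparent / (areal scale) = 1100 / 8.974 ≈ 123 km².

123 km²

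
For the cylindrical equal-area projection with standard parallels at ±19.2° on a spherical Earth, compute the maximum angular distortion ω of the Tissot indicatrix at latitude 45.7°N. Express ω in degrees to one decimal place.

34.1°

A cylindrical equal-area projection with standard parallel φ₀ has meridian scale h = cos φ / cos φ₀ and parallel scale k = cos φ₀ / cos φ (so areas are preserved, h·k = 1).
At 45.7°: h = 0.7396, k = 1.352; principal scales a = 1.352, b = 0.7396.
sin(ω/2) = (a − b)/(a + b) = 0.6126/2.092 = 0.2929, so ω = 2 arcsin(0.2929) ≈ 34.1°.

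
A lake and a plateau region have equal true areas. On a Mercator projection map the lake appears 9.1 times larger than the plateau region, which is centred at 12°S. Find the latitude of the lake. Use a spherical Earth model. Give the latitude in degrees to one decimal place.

For equal true areas on Mercator, apparent areas scale as sec²φ, so the ratio is cos²φ₂ / cos²φ₁.
cos²φ₂ / cos²φ₁ = 9.1  ⇒  cos φ₁ = cos 12° / √9.1 = 0.9781/3.017 = 0.3243.
φ₁ = arccos(0.3243) ≈ 71.1°.

71.1°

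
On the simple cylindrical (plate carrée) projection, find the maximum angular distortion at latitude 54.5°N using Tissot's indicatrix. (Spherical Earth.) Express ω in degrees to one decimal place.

In the plate carrée (x = Rλ, y = Rφ), meridians are true-scale (h = 1) and parallels are stretched by k = sec φ.
At 54.5°: h = 1.000, k = 1.722; principal scales a = 1.722, b = 1.000.
sin(ω/2) = (a − b)/(a + b) = 0.7221/2.722 = 0.2653, so ω = 2 arcsin(0.2653) ≈ 30.8°.

30.8°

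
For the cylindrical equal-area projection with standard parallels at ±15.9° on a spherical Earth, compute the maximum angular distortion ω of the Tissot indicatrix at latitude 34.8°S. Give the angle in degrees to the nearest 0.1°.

A cylindrical equal-area projection with standard parallel φ₀ has meridian scale h = cos φ / cos φ₀ and parallel scale k = cos φ₀ / cos φ (so areas are preserved, h·k = 1).
At 34.8°: h = 0.8538, k = 1.171; principal scales a = 1.171, b = 0.8538.
sin(ω/2) = (a − b)/(a + b) = 0.3174/2.025 = 0.1567, so ω = 2 arcsin(0.1567) ≈ 18.0°.

18.0°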